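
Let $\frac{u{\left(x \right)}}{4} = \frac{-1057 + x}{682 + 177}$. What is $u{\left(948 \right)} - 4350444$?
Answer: $- \frac{3737031832}{859} \approx -4.3504 \cdot 10^{6}$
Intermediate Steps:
$u{\left(x \right)} = - \frac{4228}{859} + \frac{4 x}{859}$ ($u{\left(x \right)} = 4 \frac{-1057 + x}{682 + 177} = 4 \frac{-1057 + x}{859} = 4 \left(-1057 + x\right) \frac{1}{859} = 4 \left(- \frac{1057}{859} + \frac{x}{859}\right) = - \frac{4228}{859} + \frac{4 x}{859}$)
$u{\left(948 \right)} - 4350444 = \left(- \frac{4228}{859} + \frac{4}{859} \cdot 948\right) - 4350444 = \left(- \frac{4228}{859} + \frac{3792}{859}\right) - 4350444 = - \frac{436}{859} - 4350444 = - \frac{3737031832}{859}$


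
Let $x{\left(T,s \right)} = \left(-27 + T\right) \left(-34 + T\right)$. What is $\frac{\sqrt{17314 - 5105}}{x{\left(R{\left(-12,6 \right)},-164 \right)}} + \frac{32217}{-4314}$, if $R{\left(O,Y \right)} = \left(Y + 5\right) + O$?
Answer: $- \frac{10739}{1438} + \frac{\sqrt{12209}}{980} \approx -7.3553$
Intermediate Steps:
$R{\left(O,Y \right)} = 5 + O + Y$ ($R{\left(O,Y \right)} = \left(5 + Y\right) + O = 5 + O + Y$)
$x{\left(T,s \right)} = \left(-34 + T\right) \left(-27 + T\right)$
$\frac{\sqrt{17314 - 5105}}{x{\left(R{\left(-12,6 \right)},-164 \right)}} + \frac{32217}{-4314} = \frac{\sqrt{17314 - 5105}}{918 + \left(5 - 12 + 6\right)^{2} - 61 \left(5 - 12 + 6\right)} + \frac{32217}{-4314} = \frac{\sqrt{12209}}{918 + \left(-1\right)^{2} - -61} + 32217 \left(- \frac{1}{4314}\right) = \frac{\sqrt{12209}}{918 + 1 + 61} - \frac{10739}{1438} = \frac{\sqrt{12209}}{980} - \frac{10739}{1438} = - \frac{10739}{1438} + \frac{\sqrt{12209}}{980}$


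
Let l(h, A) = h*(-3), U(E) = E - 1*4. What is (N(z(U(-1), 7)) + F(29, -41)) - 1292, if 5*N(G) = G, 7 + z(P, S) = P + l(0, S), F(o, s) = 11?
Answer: -6417/5 ≈ -1283.4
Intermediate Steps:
U(E) = -4 + E (U(E) = E - 4 = -4 + E)
l(h, A) = -3*h
z(P, S) = -7 + P (z(P, S) = -7 + (P - 3*0) = -7 + (P + 0) = -7 + P)
N(G) = G/5
(N(z(U(-1), 7)) + F(29, -41)) - 1292 = ((-7 + (-4 - 1))/5 + 11) - 1292 = ((-7 - 5)/5 + 11) - 1292 = ((1/5)*(-12) + 11) - 1292 = (-12/5 + 11) - 1292 = 43/5 - 1292 = -6417/5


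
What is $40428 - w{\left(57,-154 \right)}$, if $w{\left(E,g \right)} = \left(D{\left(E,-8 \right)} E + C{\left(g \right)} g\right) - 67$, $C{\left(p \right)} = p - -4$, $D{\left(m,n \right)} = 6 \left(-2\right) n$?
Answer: $11923$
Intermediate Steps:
$D{\left(m,n \right)} = - 12 n$
$C{\left(p \right)} = 4 + p$ ($C{\left(p \right)} = p + 4 = 4 + p$)
$w{\left(E,g \right)} = -67 + 96 E + g \left(4 + g\right)$ ($w{\left(E,g \right)} = \left(\left(-12\right) \left(-8\right) E + \left(4 + g\right) g\right) - 67 = \left(96 E + g \left(4 + g\right)\right) - 67 = -67 + 96 E + g \left(4 + g\right)$)
$40428 - w{\left(57,-154 \right)} = 40428 - \left(-67 + 96 \cdot 57 - 154 \left(4 - 154\right)\right) = 40428 - \left(-67 + 5472 - -23100\right) = 40428 - \left(-67 + 5472 + 23100\right) = 40428 - 28505 = 11923$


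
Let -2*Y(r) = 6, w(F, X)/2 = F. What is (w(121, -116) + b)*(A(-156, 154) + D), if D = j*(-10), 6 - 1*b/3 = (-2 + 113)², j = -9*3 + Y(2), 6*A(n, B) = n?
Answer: -10056622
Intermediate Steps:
A(n, B) = n/6
w(F, X) = 2*F
Y(r) = -3 (Y(r) = -½*6 = -3)
j = -30 (j = -9*3 - 3 = -27 - 3 = -30)
b = -36945 (b = 18 - 3*(-2 + 113)² = 18 - 3*111² = 18 - 3*12321 = 18 - 36963 = -36945)
D = 300 (D = -30*(-10) = 300)
(w(121, -116) + b)*(A(-156, 154) + D) = (2*121 - 36945)*((⅙)*(-156) + 300) = (242 - 36945)*(-26 + 300) = -36703*274 = -10056622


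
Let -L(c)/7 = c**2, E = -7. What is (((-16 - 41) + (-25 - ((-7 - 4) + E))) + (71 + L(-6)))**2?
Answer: 60025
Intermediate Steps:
L(c) = -7*c**2
(((-16 - 41) + (-25 - ((-7 - 4) + E))) + (71 + L(-6)))**2 = (((-16 - 41) + (-25 - ((-7 - 4) - 7))) + (71 - 7*(-6)**2))**2 = ((-57 + (-25 - (-11 - 7))) + (71 - 7*36))**2 = ((-57 + (-25 - 1*(-18))) + (71 - 252))**2 = ((-57 + (-25 + 18)) - 181)**2 = ((-57 - 7) - 181)**2 = (-64 - 181)**2 = (-245)**2 = 60025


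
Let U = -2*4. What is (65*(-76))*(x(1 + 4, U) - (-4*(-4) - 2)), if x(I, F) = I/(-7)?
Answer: 508820/7 ≈ 72689.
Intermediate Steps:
U = -8
x(I, F) = -I/7 (x(I, F) = I*(-⅐) = -I/7)
(65*(-76))*(x(1 + 4, U) - (-4*(-4) - 2)) = (65*(-76))*(-(1 + 4)/7 - (-4*(-4) - 2)) = -4940*(-⅐*5 - (16 - 2)) = -4940*(-5/7 - 1*14) = -4940*(-5/7 - 14) = -4940*(-103/7) = 508820/7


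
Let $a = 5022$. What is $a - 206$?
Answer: $4816$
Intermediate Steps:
$a - 206 = 5022 - 206 = 4816$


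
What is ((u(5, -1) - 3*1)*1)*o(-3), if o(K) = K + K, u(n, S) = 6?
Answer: -18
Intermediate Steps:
o(K) = 2*K
((u(5, -1) - 3*1)*1)*o(-3) = ((6 - 3*1)*1)*(2*(-3)) = ((6 - 3)*1)*(-6) = (3*1)*(-6) = 3*(-6) = -18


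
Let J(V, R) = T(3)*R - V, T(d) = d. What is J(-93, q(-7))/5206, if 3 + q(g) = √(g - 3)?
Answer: 42/2603 + 3*I*√10/5206 ≈ 0.016135 + 0.0018223*I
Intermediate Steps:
q(g) = -3 + √(-3 + g) (q(g) = -3 + √(g - 3) = -3 + √(-3 + g))
J(V, R) = -V + 3*R (J(V, R) = 3*R - V = -V + 3*R)
J(-93, q(-7))/5206 = (-1*(-93) + 3*(-3 + √(-3 - 7)))/5206 = (93 + 3*(-3 + √(-10)))*(1/5206) = (93 + 3*(-3 + I*√10))*(1/5206) = (93 + (-9 + 3*I*√10))*(1/5206) = (84 + 3*I*√10)*(1/5206) = 42/2603 + 3*I*√10/5206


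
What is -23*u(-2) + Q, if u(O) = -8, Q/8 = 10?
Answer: 264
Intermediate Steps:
Q = 80 (Q = 8*10 = 80)
-23*u(-2) + Q = -23*(-8) + 80 = 184 + 80 = 264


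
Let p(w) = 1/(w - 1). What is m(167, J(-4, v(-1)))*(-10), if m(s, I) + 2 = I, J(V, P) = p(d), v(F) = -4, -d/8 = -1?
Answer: 130/7 ≈ 18.571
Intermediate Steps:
d = 8 (d = -8*(-1) = 8)
p(w) = 1/(-1 + w)
J(V, P) = ⅐ (J(V, P) = 1/(-1 + 8) = 1/7 = ⅐)
m(s, I) = -2 + I
m(167, J(-4, v(-1)))*(-10) = (-2 + ⅐)*(-10) = -13/7*(-10) = 130/7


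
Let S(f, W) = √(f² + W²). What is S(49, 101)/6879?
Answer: √12602/6879 ≈ 0.016319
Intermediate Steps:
S(f, W) = √(W² + f²)
S(49, 101)/6879 = √(101² + 49²)/6879 = √(10201 + 2401)*(1/6879) = √12602*(1/6879) = √12602/6879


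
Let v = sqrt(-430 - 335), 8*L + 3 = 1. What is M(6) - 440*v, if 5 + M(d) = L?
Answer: -21/4 - 1320*I*sqrt(85) ≈ -5.25 - 12170.0*I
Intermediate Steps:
L = -1/4 (L = -3/8 + (1/8)*1 = -3/8 + 1/8 = -1/4 ≈ -0.25000)
M(d) = -21/4 (M(d) = -5 - 1/4 = -21/4)
v = 3*I*sqrt(85) (v = sqrt(-765) = 3*I*sqrt(85) ≈ 27.659*I)
M(6) - 440*v = -21/4 - 1320*I*sqrt(85)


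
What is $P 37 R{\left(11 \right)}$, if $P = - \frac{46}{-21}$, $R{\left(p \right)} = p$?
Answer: $\frac{18722}{21} \approx 891.52$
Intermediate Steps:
$P = \frac{46}{21}$ ($P = \left(-46\right) \left(- \frac{1}{21}\right) = \frac{46}{21} \approx 2.1905$)
$P 37 R{\left(11 \right)} = \frac{46}{21} \cdot 37 \cdot 11 = \frac{1702}{21} \cdot 11 = \frac{18722}{21}$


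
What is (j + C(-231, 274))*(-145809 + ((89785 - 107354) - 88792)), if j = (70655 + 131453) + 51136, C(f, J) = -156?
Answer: -63821200960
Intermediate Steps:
j = 253244 (j = 202108 + 51136 = 253244)
(j + C(-231, 274))*(-145809 + ((89785 - 107354) - 88792)) = (253244 - 156)*(-145809 + ((89785 - 107354) - 88792)) = 253088*(-145809 + (-17569 - 88792)) = 253088*(-145809 - 106361) = 253088*(-252170) = -63821200960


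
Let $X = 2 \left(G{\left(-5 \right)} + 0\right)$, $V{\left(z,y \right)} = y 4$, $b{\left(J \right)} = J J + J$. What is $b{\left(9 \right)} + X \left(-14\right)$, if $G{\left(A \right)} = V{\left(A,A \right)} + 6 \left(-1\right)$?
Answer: $818$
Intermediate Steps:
$b{\left(J \right)} = J + J^{2}$ ($b{\left(J \right)} = J^{2} + J = J + J^{2}$)
$V{\left(z,y \right)} = 4 y$
$G{\left(A \right)} = -6 + 4 A$ ($G{\left(A \right)} = 4 A + 6 \left(-1\right) = 4 A - 6 = -6 + 4 A$)
$X = -52$ ($X = 2 \left(\left(-6 + 4 \left(-5\right)\right) + 0\right) = 2 \left(\left(-6 - 20\right) + 0\right) = 2 \left(-26 + 0\right) = 2 \left(-26\right) = -52$)
$b{\left(9 \right)} + X \left(-14\right) = 9 \left(1 + 9\right) - -728 = 9 \cdot 10 + 728 = 90 + 728 = 818$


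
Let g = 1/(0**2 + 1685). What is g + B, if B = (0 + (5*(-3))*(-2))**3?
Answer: 45495001/1685 ≈ 27000.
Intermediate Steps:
B = 27000 (B = (0 - 15*(-2))**3 = (0 + 30)**3 = 30**3 = 27000)
g = 1/1685 (g = 1/(0 + 1685) = 1/1685 ≈ 0.00059347)
g + B = 1/1685 + 27000 = 45495001/1685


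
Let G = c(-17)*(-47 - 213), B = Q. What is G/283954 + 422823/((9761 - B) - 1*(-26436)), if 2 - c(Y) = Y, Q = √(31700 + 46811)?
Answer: 723237052310309/62003452332382 + 140941*√78511/436714766 ≈ 11.755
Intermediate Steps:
Q = √78511 ≈ 280.20
B = √78511 ≈ 280.20
c(Y) = 2 - Y
G = -4940 (G = (2 - 1*(-17))*(-47 - 213) = (2 + 17)*(-260) = 19*(-260) = -4940)
G/283954 + 422823/((9761 - B) - 1*(-26436)) = -4940/283954 + 422823/((9761 - √78511) - 1*(-26436)) = -4940*1/283954 + 422823/((9761 - √78511) + 26436) = -2470/141977 + 422823/(36197 - √78511)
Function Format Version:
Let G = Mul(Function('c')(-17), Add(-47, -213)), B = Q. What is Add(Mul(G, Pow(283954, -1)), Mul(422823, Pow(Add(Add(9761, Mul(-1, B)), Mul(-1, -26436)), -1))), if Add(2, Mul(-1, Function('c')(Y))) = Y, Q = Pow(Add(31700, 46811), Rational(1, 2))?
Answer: Add(Rational(723237052310309, 62003452332382), Mul(Rational(140941, 436714766), Pow(78511, Rational(1, 2)))) ≈ 11.755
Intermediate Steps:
Q = Pow(78511, Rational(1, 2)) ≈ 280.20
B = Pow(78511, Rational(1, 2)) ≈ 280.20
Function('c')(Y) = Add(2, Mul(-1, Y))
G = -4940 (G = Mul(Add(2, Mul(-1, -17)), Add(-47, -213)) = Mul(Add(2, 17), -260) = Mul(19, -260) = -4940)
Add(Mul(G, Pow(283954, -1)), Mul(422823, Pow(Add(Add(9761, Mul(-1, B)), Mul(-1, -26436)), -1))) = Add(Mul(-4940, Pow(283954, -1)), Mul(422823, Pow(Add(Add(9761, Mul(-1, Pow(78511, Rational(1, 2)))), Mul(-1, -26436)), -1))) = Add(Mul(-4940, Rational(1, 283954)), Mul(422823, Pow(Add(Add(9761, Mul(-1, Pow(78511, Rational(1, 2)))), 26436), -1))) = Add(Rational(-2470, 141977), Mul(422823, Pow(Add(36197, Mul(-1, Pow(78511, Rational(1, 2)))), -1)))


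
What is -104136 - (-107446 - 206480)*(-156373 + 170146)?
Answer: 4323598662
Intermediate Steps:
-104136 - (-107446 - 206480)*(-156373 + 170146) = -104136 - (-313926)*13773 = -104136 - 1*(-4323702798) = -104136 + 4323702798 = 4323598662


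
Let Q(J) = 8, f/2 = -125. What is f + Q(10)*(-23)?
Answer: -434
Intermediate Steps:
f = -250 (f = 2*(-125) = -250)
f + Q(10)*(-23) = -250 + 8*(-23) = -250 - 184 = -434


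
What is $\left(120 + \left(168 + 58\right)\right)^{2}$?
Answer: $119716$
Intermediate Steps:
$\left(120 + \left(168 + 58\right)\right)^{2} = \left(120 + 226\right)^{2} = 346^{2} = 119716$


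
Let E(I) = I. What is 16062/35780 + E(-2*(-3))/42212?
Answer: 42388989/94396585 ≈ 0.44905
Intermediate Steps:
16062/35780 + E(-2*(-3))/42212 = 16062/35780 - 2*(-3)/42212 = 16062*(1/35780) + 6*(1/42212) = 8031/17890 + 3/21106 = 42388989/94396585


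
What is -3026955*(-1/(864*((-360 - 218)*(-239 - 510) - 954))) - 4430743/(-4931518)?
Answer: 278095157524871/306757147309056 ≈ 0.90656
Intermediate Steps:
-3026955*(-1/(864*((-360 - 218)*(-239 - 510) - 954))) - 4430743/(-4931518) = -3026955*(-1/(864*(-578*(-749) - 954))) - 4430743*(-1/4931518) = -3026955*(-1/(864*(432922 - 954))) + 4430743/4931518 = -3026955/((-864*431968)) + 4430743/4931518 = -3026955/(-373220352) + 4430743/4931518 = -3026955*(-1/373220352) + 4430743/4931518 = 1008985/124406784 + 4430743/4931518 = 278095157524871/306757147309056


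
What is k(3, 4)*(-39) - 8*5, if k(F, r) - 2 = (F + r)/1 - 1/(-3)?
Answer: -404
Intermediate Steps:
k(F, r) = 7/3 + F + r (k(F, r) = 2 + ((F + r)/1 - 1/(-3)) = 2 + ((F + r)*1 - 1*(-⅓)) = 2 + ((F + r) + ⅓) = 2 + (⅓ + F + r) = 7/3 + F + r)
k(3, 4)*(-39) - 8*5 = (7/3 + 3 + 4)*(-39) - 8*5 = (28/3)*(-39) - 40 = -364 - 40 = -404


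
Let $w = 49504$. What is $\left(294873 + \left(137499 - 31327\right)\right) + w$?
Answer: $450549$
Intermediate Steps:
$\left(294873 + \left(137499 - 31327\right)\right) + w = \left(294873 + \left(137499 - 31327\right)\right) + 49504 = \left(294873 + 106172\right) + 49504 = 401045 + 49504 = 450549$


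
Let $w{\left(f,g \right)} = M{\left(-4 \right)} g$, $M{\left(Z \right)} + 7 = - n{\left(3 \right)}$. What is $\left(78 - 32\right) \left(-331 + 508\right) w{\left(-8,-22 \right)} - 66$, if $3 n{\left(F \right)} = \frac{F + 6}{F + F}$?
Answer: $1343364$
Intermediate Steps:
$n{\left(F \right)} = \frac{6 + F}{6 F}$ ($n{\left(F \right)} = \frac{\left(F + 6\right) \frac{1}{F + F}}{3} = \frac{\left(6 + F\right) \frac{1}{2 F}}{3} = \frac{\frac{1}{2} \frac{1}{F} \left(6 + F\right)}{3} = \frac{6 + F}{6 F}$)
$M{\left(Z \right)} = - \frac{15}{2}$ ($M{\left(Z \right)} = -7 - \frac{6 + 3}{6 \cdot 3} = -7 - \frac{1}{6} \cdot \frac{1}{3} \cdot 9 = -7 - \frac{1}{2} = - \frac{15}{2}$)
$w{\left(f,g \right)} = - \frac{15 g}{2}$
$\left(78 - 32\right) \left(-331 + 508\right) w{\left(-8,-22 \right)} - 66 = \left(78 - 32\right) \left(-331 + 508\right) \left(\left(- \frac{15}{2}\right) \left(-22\right)\right) - 66 = 46 \cdot 177 \cdot 165 - 66 = 8142 \cdot 165 - 66 = 1343430 - 66 = 1343364$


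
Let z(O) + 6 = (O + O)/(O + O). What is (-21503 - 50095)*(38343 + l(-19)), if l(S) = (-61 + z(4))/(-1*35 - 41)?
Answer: -52161541533/19 ≈ -2.7453e+9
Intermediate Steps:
z(O) = -5 (z(O) = -6 + (O + O)/(O + O) = -6 + (2*O)/((2*O)) = -6 + (2*O)*(1/(2*O)) = -6 + 1 = -5)
l(S) = 33/38 (l(S) = (-61 - 5)/(-1*35 - 41) = -66/(-35 - 41) = -66/(-76) = -66*(-1/76) = 33/38)
(-21503 - 50095)*(38343 + l(-19)) = (-21503 - 50095)*(38343 + 33/38) = -71598*1457067/38 = -52161541533/19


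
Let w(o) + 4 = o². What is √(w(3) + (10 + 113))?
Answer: 8*√2 ≈ 11.314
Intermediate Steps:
w(o) = -4 + o²
√(w(3) + (10 + 113)) = √((-4 + 3²) + (10 + 113)) = √((-4 + 9) + 123) = √(5 + 123) = √128 = 8*√2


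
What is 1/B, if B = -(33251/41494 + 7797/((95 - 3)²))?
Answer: -7634896/13151417 ≈ -0.58054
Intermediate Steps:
B = -13151417/7634896 (B = -(33251*(1/41494) + 7797/(92²)) = -(33251/41494 + 7797/8464) = -(33251/41494 + 7797*(1/8464)) = -(33251/41494 + 339/368) = -1*13151417/7634896 = -13151417/7634896 ≈ -1.7225)
1/B = 1/(-13151417/7634896) = -7634896/13151417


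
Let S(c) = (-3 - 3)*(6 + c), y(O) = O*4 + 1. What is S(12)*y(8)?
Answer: -3564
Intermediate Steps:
y(O) = 1 + 4*O (y(O) = 4*O + 1 = 1 + 4*O)
S(c) = -36 - 6*c (S(c) = -6*(6 + c) = -36 - 6*c)
S(12)*y(8) = (-36 - 6*12)*(1 + 4*8) = (-36 - 72)*(1 + 32) = -108*33 = -3564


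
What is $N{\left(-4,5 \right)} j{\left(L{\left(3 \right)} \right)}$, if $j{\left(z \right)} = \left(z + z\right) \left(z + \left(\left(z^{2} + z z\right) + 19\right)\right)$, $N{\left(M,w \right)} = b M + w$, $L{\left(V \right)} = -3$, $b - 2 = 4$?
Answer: $3876$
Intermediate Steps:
$b = 6$ ($b = 2 + 4 = 6$)
$N{\left(M,w \right)} = w + 6 M$ ($N{\left(M,w \right)} = 6 M + w = w + 6 M$)
$j{\left(z \right)} = 2 z \left(19 + z + 2 z^{2}\right)$ ($j{\left(z \right)} = 2 z \left(z + \left(\left(z^{2} + z^{2}\right) + 19\right)\right) = 2 z \left(z + \left(2 z^{2} + 19\right)\right) = 2 z \left(z + \left(19 + 2 z^{2}\right)\right) = 2 z \left(19 + z + 2 z^{2}\right)$)
$N{\left(-4,5 \right)} j{\left(L{\left(3 \right)} \right)} = \left(5 + 6 \left(-4\right)\right) 2 \left(-3\right) \left(19 - 3 + 2 \left(-3\right)^{2}\right) = \left(5 - 24\right) 2 \left(-3\right) \left(19 - 3 + 2 \cdot 9\right) = - 19 \cdot 2 \left(-3\right) \left(19 - 3 + 18\right) = - 19 \cdot 2 \left(-3\right) 34 = \left(-19\right) \left(-204\right) = 3876$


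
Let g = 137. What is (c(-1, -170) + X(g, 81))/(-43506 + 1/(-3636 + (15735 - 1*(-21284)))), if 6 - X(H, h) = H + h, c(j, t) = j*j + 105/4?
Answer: 24670037/5809443188 ≈ 0.0042465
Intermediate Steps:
c(j, t) = 105/4 + j² (c(j, t) = j² + 105*(¼) = j² + 105/4 = 105/4 + j²)
X(H, h) = 6 - H - h (X(H, h) = 6 - (H + h) = 6 + (-H - h) = 6 - H - h)
(c(-1, -170) + X(g, 81))/(-43506 + 1/(-3636 + (15735 - 1*(-21284)))) = ((105/4 + (-1)²) + (6 - 1*137 - 1*81))/(-43506 + 1/(-3636 + (15735 - 1*(-21284)))) = ((105/4 + 1) + (6 - 137 - 81))/(-43506 + 1/(-3636 + (15735 + 21284))) = (109/4 - 212)/(-43506 + 1/(-3636 + 37019)) = -739/(4*(-43506 + 1/33383)) = -739/(4*(-1452360797/33383)) = -739/4*(-33383/1452360797) = 24670037/5809443188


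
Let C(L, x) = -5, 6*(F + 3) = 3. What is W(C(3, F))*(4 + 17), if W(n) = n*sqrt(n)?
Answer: -105*I*sqrt(5) ≈ -234.79*I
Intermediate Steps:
F = -5/2 (F = -3 + (1/6)*3 = -3 + 1/2 = -5/2 ≈ -2.5000)
W(n) = n**(3/2)
W(C(3, F))*(4 + 17) = (-5)**(3/2)*(4 + 17) = -5*I*sqrt(5)*21 = -105*I*sqrt(5)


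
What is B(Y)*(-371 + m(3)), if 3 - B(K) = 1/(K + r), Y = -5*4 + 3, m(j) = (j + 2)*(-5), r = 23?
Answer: -1122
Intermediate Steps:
m(j) = -10 - 5*j (m(j) = (2 + j)*(-5) = -10 - 5*j)
Y = -17 (Y = -20 + 3 = -17)
B(K) = 3 - 1/(23 + K) (B(K) = 3 - 1/(K + 23) = 3 - 1/(23 + K))
B(Y)*(-371 + m(3)) = ((68 + 3*(-17))/(23 - 17))*(-371 + (-10 - 5*3)) = ((68 - 51)/6)*(-371 + (-10 - 15)) = ((⅙)*17)*(-371 - 25) = (17/6)*(-396) = -1122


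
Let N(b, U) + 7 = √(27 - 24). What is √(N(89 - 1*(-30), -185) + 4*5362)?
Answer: √(21441 + √3) ≈ 146.43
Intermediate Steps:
N(b, U) = -7 + √3 (N(b, U) = -7 + √(27 - 24) = -7 + √3)
√(N(89 - 1*(-30), -185) + 4*5362) = √((-7 + √3) + 4*5362) = √((-7 + √3) + 21448) = √(21441 + √3)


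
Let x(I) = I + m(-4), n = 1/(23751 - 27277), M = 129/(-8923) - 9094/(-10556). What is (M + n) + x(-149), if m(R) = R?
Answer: -6316606174133/41514766111 ≈ -152.15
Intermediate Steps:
M = 39892019/47095594 (M = 129*(-1/8923) - 9094*(-1/10556) = -129/8923 + 4547/5278 = 39892019/47095594 ≈ 0.84704)
n = -1/3526 (n = 1/(-3526) = -1/3526 ≈ -0.00028361)
x(I) = -4 + I (x(I) = I - 4 = -4 + I)
(M + n) + x(-149) = (39892019/47095594 - 1/3526) + (-4 - 149) = 35153040850/41514766111 - 153 = -6316606174133/41514766111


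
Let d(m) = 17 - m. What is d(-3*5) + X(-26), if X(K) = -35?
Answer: -3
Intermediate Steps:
d(-3*5) + X(-26) = (17 - (-3)*5) - 35 = (17 - 1*(-15)) - 35 = (17 + 15) - 35 = 32 - 35 = -3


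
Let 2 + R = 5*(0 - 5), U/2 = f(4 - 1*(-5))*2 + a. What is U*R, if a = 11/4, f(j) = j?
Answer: -2241/2 ≈ -1120.5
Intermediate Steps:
a = 11/4 (a = 11*(¼) = 11/4 ≈ 2.7500)
U = 83/2 (U = 2*((4 - 1*(-5))*2 + 11/4) = 2*((4 + 5)*2 + 11/4) = 2*(9*2 + 11/4) = 2*(18 + 11/4) = 2*(83/4) = 83/2 ≈ 41.500)
R = -27 (R = -2 + 5*(0 - 5) = -2 + 5*(-5) = -2 - 25 = -27)
U*R = (83/2)*(-27) = -2241/2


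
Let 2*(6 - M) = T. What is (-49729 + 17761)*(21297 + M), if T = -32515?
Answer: -1200734064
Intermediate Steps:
M = 32527/2 (M = 6 - ½*(-32515) = 6 + 32515/2 = 32527/2 ≈ 16264.)
(-49729 + 17761)*(21297 + M) = (-49729 + 17761)*(21297 + 32527/2) = -31968*75121/2 = -1200734064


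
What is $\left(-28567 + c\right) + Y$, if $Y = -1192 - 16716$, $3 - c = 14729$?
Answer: $-61201$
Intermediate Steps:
$c = -14726$ ($c = 3 - 14729 = -14726$)
$Y = -17908$
$\left(-28567 + c\right) + Y = \left(-28567 - 14726\right) - 17908 = -43293 - 17908 = -61201$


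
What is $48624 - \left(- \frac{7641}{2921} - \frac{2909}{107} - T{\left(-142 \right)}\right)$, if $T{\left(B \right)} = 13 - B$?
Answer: $\frac{15255044889}{312547} \approx 48809.0$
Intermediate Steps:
$48624 - \left(- \frac{7641}{2921} - \frac{2909}{107} - T{\left(-142 \right)}\right) = 48624 - \left(-155 - \frac{7641}{2921} - \frac{2909}{107}\right) = 48624 + \left(155 - \left(- \frac{2909}{107} - \frac{7641}{2921}\right)\right) = 48624 + \left(155 - - \frac{9314776}{312547}\right) = 48624 + \left(155 + \frac{9314776}{312547}\right) = 48624 + \frac{57759561}{312547} = \frac{15255044889}{312547}$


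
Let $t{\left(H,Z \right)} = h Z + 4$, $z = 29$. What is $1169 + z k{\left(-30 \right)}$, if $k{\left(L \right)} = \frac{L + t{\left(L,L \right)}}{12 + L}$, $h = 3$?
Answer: $\frac{12203}{9} \approx 1355.9$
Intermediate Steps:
$t{\left(H,Z \right)} = 4 + 3 Z$ ($t{\left(H,Z \right)} = 3 Z + 4 = 4 + 3 Z$)
$k{\left(L \right)} = \frac{4 + 4 L}{12 + L}$ ($k{\left(L \right)} = \frac{L + \left(4 + 3 L\right)}{12 + L} = \frac{4 + 4 L}{12 + L}$)
$1169 + z k{\left(-30 \right)} = 1169 + 29 \frac{4 \left(1 - 30\right)}{12 - 30} = 1169 + 29 \cdot 4 \frac{1}{-18} \left(-29\right) = 1169 + 29 \cdot 4 \left(- \frac{1}{18}\right) \left(-29\right) = 1169 + 29 \cdot \frac{58}{9} = 1169 + \frac{1682}{9} = \frac{12203}{9}$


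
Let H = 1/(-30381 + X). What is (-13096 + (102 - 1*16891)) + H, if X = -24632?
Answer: -1644063506/55013 ≈ -29885.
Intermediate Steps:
H = -1/55013 (H = 1/(-30381 - 24632) = 1/(-55013) = -1/55013 ≈ -1.8178e-5)
(-13096 + (102 - 1*16891)) + H = (-13096 + (102 - 1*16891)) - 1/55013 = (-13096 + (102 - 16891)) - 1/55013 = (-13096 - 16789) - 1/55013 = -29885 - 1/55013 = -1644063506/55013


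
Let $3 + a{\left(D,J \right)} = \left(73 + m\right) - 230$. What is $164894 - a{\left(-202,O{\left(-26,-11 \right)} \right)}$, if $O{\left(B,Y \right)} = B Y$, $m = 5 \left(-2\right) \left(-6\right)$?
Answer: $164994$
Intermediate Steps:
$m = 60$ ($m = \left(-10\right) \left(-6\right) = 60$)
$a{\left(D,J \right)} = -100$ ($a{\left(D,J \right)} = -3 + \left(\left(73 + 60\right) - 230\right) = -3 + \left(133 - 230\right) = -3 - 97 = -100$)
$164894 - a{\left(-202,O{\left(-26,-11 \right)} \right)} = 164894 - -100 = 164894 + 100 = 164994$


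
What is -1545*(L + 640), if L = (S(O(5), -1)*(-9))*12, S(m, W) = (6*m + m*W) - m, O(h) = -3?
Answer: -2991120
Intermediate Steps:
S(m, W) = 5*m + W*m (S(m, W) = (6*m + W*m) - m = 5*m + W*m)
L = 1296 (L = (-3*(5 - 1)*(-9))*12 = (-3*4*(-9))*12 = -12*(-9)*12 = 108*12 = 1296)
-1545*(L + 640) = -1545*(1296 + 640) = -1545*1936 = -2991120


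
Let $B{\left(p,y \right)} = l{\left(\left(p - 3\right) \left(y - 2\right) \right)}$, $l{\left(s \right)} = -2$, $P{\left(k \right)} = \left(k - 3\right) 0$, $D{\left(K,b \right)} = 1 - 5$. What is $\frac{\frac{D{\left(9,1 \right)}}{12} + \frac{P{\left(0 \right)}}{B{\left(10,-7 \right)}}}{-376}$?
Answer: $\frac{1}{1128} \approx 0.00088653$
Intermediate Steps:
$D{\left(K,b \right)} = -4$
$P{\left(k \right)} = 0$ ($P{\left(k \right)} = \left(-3 + k\right) 0 = 0$)
$B{\left(p,y \right)} = -2$
$\frac{\frac{D{\left(9,1 \right)}}{12} + \frac{P{\left(0 \right)}}{B{\left(10,-7 \right)}}}{-376} = \frac{- \frac{4}{12} + \frac{0}{-2}}{-376} = \left(\left(-4\right) \frac{1}{12} + 0 \left(- \frac{1}{2}\right)\right) \left(- \frac{1}{376}\right) = \left(- \frac{1}{3} + 0\right) \left(- \frac{1}{376}\right) = \left(- \frac{1}{3}\right) \left(- \frac{1}{376}\right) = \frac{1}{1128}$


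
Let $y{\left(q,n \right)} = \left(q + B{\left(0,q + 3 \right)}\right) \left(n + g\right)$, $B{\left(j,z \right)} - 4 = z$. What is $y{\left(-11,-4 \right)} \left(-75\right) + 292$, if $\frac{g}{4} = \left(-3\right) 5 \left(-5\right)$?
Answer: $333292$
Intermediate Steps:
$B{\left(j,z \right)} = 4 + z$
$g = 300$ ($g = 4 \left(-3\right) 5 \left(-5\right) = 4 \left(\left(-15\right) \left(-5\right)\right) = 4 \cdot 75 = 300$)
$y{\left(q,n \right)} = \left(7 + 2 q\right) \left(300 + n\right)$ ($y{\left(q,n \right)} = \left(q + \left(4 + \left(q + 3\right)\right)\right) \left(n + 300\right) = \left(q + \left(4 + \left(3 + q\right)\right)\right) \left(300 + n\right) = \left(q + \left(7 + q\right)\right) \left(300 + n\right) = \left(7 + 2 q\right) \left(300 + n\right)$)
$y{\left(-11,-4 \right)} \left(-75\right) + 292 = \left(2100 + 600 \left(-11\right) - -44 - 4 \left(7 - 11\right)\right) \left(-75\right) + 292 = \left(2100 - 6600 + 44 - -16\right) \left(-75\right) + 292 = \left(2100 - 6600 + 44 + 16\right) \left(-75\right) + 292 = \left(-4440\right) \left(-75\right) + 292 = 333000 + 292 = 333292$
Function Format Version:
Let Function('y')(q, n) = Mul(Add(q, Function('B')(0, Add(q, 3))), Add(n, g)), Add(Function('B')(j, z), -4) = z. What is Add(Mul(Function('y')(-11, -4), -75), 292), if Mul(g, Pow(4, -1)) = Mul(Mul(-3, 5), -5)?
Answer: 333292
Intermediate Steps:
Function('B')(j, z) = Add(4, z)
g = 300 (g = Mul(4, Mul(Mul(-3, 5), -5)) = Mul(4, Mul(-15, -5)) = Mul(4, 75) = 300)
Function('y')(q, n) = Mul(Add(7, Mul(2, q)), Add(300, n)) (Function('y')(q, n) = Mul(Add(q, Add(4, Add(q, 3))), Add(n, 300)) = Mul(Add(q, Add(4, Add(3, q))), Add(300, n)) = Mul(Add(q, Add(7, q)), Add(300, n)) = Mul(Add(7, Mul(2, q)), Add(300, n)))
Add(Mul(Function('y')(-11, -4), -75), 292) = Add(Mul(Add(2100, Mul(600, -11), Mul(-4, -11), Mul(-4, Add(7, -11))), -75), 292) = Add(Mul(Add(2100, -6600, 44, Mul(-4, -4)), -75), 292) = Add(Mul(Add(2100, -6600, 44, 16), -75), 292) = Add(Mul(-4440, -75), 292) = Add(333000, 292) = 333292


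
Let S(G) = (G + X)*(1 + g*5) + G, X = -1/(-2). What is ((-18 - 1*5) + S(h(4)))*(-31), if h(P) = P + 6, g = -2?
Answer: 6665/2 ≈ 3332.5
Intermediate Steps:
h(P) = 6 + P
X = ½ (X = -1*(-½) = ½ ≈ 0.50000)
S(G) = -9/2 - 8*G (S(G) = (G + ½)*(1 - 2*5) + G = (½ + G)*(1 - 10) + G = (½ + G)*(-9) + G = (-9/2 - 9*G) + G = -9/2 - 8*G)
((-18 - 1*5) + S(h(4)))*(-31) = ((-18 - 1*5) + (-9/2 - 8*(6 + 4)))*(-31) = ((-18 - 5) + (-9/2 - 8*10))*(-31) = (-23 + (-9/2 - 80))*(-31) = (-23 - 169/2)*(-31) = -215/2*(-31) = 6665/2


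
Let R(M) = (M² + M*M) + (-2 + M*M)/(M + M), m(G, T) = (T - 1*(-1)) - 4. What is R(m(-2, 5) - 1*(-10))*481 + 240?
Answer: 1699367/12 ≈ 1.4161e+5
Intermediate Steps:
m(G, T) = -3 + T (m(G, T) = (T + 1) - 4 = (1 + T) - 4 = -3 + T)
R(M) = 2*M² + (-2 + M²)/(2*M) (R(M) = (M² + M²) + (-2 + M²)/((2*M)) = 2*M² + (-2 + M²)*(1/(2*M)) = 2*M² + (-2 + M²)/(2*M))
R(m(-2, 5) - 1*(-10))*481 + 240 = (((-3 + 5) - 1*(-10))/2 - 1/((-3 + 5) - 1*(-10)) + 2*((-3 + 5) - 1*(-10))²)*481 + 240 = ((2 + 10)/2 - 1/(2 + 10) + 2*(2 + 10)²)*481 + 240 = ((½)*12 - 1/12 + 2*12²)*481 + 240 = (6 - 1*1/12 + 2*144)*481 + 240 = (6 - 1/12 + 288)*481 + 240 = (3527/12)*481 + 240 = 1696487/12 + 240 = 1699367/12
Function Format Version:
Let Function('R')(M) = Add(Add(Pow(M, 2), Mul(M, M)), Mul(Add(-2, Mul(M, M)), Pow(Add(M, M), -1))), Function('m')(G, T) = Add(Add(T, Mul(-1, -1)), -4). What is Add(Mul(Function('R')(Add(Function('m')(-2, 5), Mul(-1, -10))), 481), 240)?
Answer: Rational(1699367, 12) ≈ 1.4161e+5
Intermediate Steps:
Function('m')(G, T) = Add(-3, T) (Function('m')(G, T) = Add(Add(T, 1), -4) = Add(Add(1, T), -4) = Add(-3, T))
Function('R')(M) = Add(Mul(2, Pow(M, 2)), Mul(Rational(1, 2), Pow(M, -1), Add(-2, Pow(M, 2)))) (Function('R')(M) = Add(Add(Pow(M, 2), Pow(M, 2)), Mul(Add(-2, Pow(M, 2)), Pow(Mul(2, M), -1))) = Add(Mul(2, Pow(M, 2)), Mul(Add(-2, Pow(M, 2)), Mul(Rational(1, 2), Pow(M, -1)))) = Add(Mul(2, Pow(M, 2)), Mul(Rational(1, 2), Pow(M, -1), Add(-2, Pow(M, 2)))))
Add(Mul(Function('R')(Add(Function('m')(-2, 5), Mul(-1, -10))), 481), 240) = Add(Mul(Add(Mul(Rational(1, 2), Add(Add(-3, 5), Mul(-1, -10))), Mul(-1, Pow(Add(Add(-3, 5), Mul(-1, -10)), -1)), Mul(2, Pow(Add(Add(-3, 5), Mul(-1, -10)), 2))), 481), 240) = Add(Mul(Add(Mul(Rational(1, 2), Add(2, 10)), Mul(-1, Pow(Add(2, 10), -1)), Mul(2, Pow(Add(2, 10), 2))), 481), 240) = Add(Mul(Add(Mul(Rational(1, 2), 12), Mul(-1, Pow(12, -1)), Mul(2, Pow(12, 2))), 481), 240) = Add(Mul(Add(6, Mul(-1, Rational(1, 12)), Mul(2, 144)), 481), 240) = Add(Mul(Add(6, Rational(-1, 12), 288), 481), 240) = Add(Mul(Rational(3527, 12), 481), 240) = Add(Rational(1696487, 12), 240) = Rational(1699367, 12)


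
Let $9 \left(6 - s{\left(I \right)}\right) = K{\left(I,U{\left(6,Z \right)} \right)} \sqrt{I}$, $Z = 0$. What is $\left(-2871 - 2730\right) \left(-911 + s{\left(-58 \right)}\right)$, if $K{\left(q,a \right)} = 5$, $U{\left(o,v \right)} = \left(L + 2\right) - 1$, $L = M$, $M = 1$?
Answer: $5068905 + \frac{9335 i \sqrt{58}}{3} \approx 5.0689 \cdot 10^{6} + 23698.0 i$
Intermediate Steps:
$L = 1$
$U{\left(o,v \right)} = 2$ ($U{\left(o,v \right)} = \left(1 + 2\right) - 1 = 3 - 1 = 2$)
$s{\left(I \right)} = 6 - \frac{5 \sqrt{I}}{9}$
$\left(-2871 - 2730\right) \left(-911 + s{\left(-58 \right)}\right) = \left(-2871 - 2730\right) \left(-911 + \left(6 - \frac{5 \sqrt{-58}}{9}\right)\right) = - 5601 \left(-911 + \left(6 - \frac{5 i \sqrt{58}}{9}\right)\right) = - 5601 \left(-905 - \frac{5 i \sqrt{58}}{9}\right) = 5068905 + \frac{9335 i \sqrt{58}}{3}$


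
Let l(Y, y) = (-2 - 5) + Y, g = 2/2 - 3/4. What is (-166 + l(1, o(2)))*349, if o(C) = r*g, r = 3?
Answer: -60028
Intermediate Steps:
g = 1/4 (g = 2*(1/2) - 3*1/4 = 1 - 3/4 = 1/4 ≈ 0.25000)
o(C) = 3/4 (o(C) = 3*(1/4) = 3/4)
l(Y, y) = -7 + Y
(-166 + l(1, o(2)))*349 = (-166 + (-7 + 1))*349 = (-166 - 6)*349 = -172*349 = -60028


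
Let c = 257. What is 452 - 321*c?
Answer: -82045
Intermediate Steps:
452 - 321*c = 452 - 321*257 = 452 - 82497 = -82045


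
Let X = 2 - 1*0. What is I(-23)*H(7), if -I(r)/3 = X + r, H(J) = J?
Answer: 441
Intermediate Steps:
X = 2 (X = 2 + 0 = 2)
I(r) = -6 - 3*r (I(r) = -3*(2 + r) = -6 - 3*r)
I(-23)*H(7) = (-6 - 3*(-23))*7 = (-6 + 69)*7 = 63*7 = 441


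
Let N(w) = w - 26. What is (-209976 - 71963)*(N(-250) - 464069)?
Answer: 130916964955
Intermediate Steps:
N(w) = -26 + w
(-209976 - 71963)*(N(-250) - 464069) = (-209976 - 71963)*((-26 - 250) - 464069) = -281939*(-276 - 464069) = -281939*(-464345) = 130916964955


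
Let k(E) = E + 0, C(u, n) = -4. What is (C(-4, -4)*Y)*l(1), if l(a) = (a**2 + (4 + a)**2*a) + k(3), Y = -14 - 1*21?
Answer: 4060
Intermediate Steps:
k(E) = E
Y = -35 (Y = -14 - 21 = -35)
l(a) = 3 + a**2 + a*(4 + a)**2 (l(a) = (a**2 + (4 + a)**2*a) + 3 = (a**2 + a*(4 + a)**2) + 3 = 3 + a**2 + a*(4 + a)**2)
(C(-4, -4)*Y)*l(1) = (-4*(-35))*(3 + 1**2 + 1*(4 + 1)**2) = 140*(3 + 1 + 1*5**2) = 140*(3 + 1 + 1*25) = 140*(3 + 1 + 25) = 140*29 = 4060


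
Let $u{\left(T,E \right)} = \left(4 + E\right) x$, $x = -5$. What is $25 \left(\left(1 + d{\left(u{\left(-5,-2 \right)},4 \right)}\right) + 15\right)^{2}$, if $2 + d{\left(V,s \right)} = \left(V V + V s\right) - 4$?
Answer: $122500$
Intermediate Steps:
$u{\left(T,E \right)} = -20 - 5 E$ ($u{\left(T,E \right)} = \left(4 + E\right) \left(-5\right) = -20 - 5 E$)
$d{\left(V,s \right)} = -6 + V^{2} + V s$ ($d{\left(V,s \right)} = -2 - \left(4 - V V - V s\right) = -2 - \left(4 - V^{2} - V s\right) = -2 + \left(-4 + V^{2} + V s\right) = -6 + V^{2} + V s$)
$25 \left(\left(1 + d{\left(u{\left(-5,-2 \right)},4 \right)}\right) + 15\right)^{2} = 25 \left(\left(1 + \left(-6 + \left(-20 - -10\right)^{2} + \left(-20 - -10\right) 4\right)\right) + 15\right)^{2} = 25 \left(\left(1 + \left(-6 + \left(-20 + 10\right)^{2} + \left(-20 + 10\right) 4\right)\right) + 15\right)^{2} = 25 \left(\left(1 - \left(46 - 100\right)\right) + 15\right)^{2} = 25 \left(\left(1 - -54\right) + 15\right)^{2} = 25 \left(\left(1 + 54\right) + 15\right)^{2} = 25 \left(55 + 15\right)^{2} = 25 \cdot 70^{2} = 25 \cdot 4900 = 122500$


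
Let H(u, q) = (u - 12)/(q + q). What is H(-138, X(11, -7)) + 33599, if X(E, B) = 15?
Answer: 33594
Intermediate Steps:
H(u, q) = (-12 + u)/(2*q) (H(u, q) = (-12 + u)/((2*q)) = (-12 + u)*(1/(2*q)) = (-12 + u)/(2*q))
H(-138, X(11, -7)) + 33599 = (½)*(-12 - 138)/15 + 33599 = (½)*(1/15)*(-150) + 33599 = -5 + 33599 = 33594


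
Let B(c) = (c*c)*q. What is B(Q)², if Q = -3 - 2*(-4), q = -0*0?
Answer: 0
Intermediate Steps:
q = 0 (q = -2*0 = 0)
Q = 5 (Q = -3 + 8 = 5)
B(c) = 0 (B(c) = (c*c)*0 = c²*0 = 0)
B(Q)² = 0² = 0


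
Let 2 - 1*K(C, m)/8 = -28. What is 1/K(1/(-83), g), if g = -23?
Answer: 1/240 ≈ 0.0041667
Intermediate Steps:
K(C, m) = 240 (K(C, m) = 16 - 8*(-28) = 16 + 224 = 240)
1/K(1/(-83), g) = 1/240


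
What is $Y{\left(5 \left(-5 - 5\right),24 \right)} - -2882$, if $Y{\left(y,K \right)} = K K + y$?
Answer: $3408$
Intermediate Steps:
$Y{\left(y,K \right)} = y + K^{2}$ ($Y{\left(y,K \right)} = K^{2} + y = y + K^{2}$)
$Y{\left(5 \left(-5 - 5\right),24 \right)} - -2882 = \left(5 \left(-5 - 5\right) + 24^{2}\right) - -2882 = \left(5 \left(-10\right) + 576\right) + 2882 = \left(-50 + 576\right) + 2882 = 526 + 2882 = 3408$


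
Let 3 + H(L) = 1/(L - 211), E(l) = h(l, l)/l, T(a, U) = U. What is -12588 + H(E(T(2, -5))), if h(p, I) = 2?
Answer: -13308692/1057 ≈ -12591.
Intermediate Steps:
E(l) = 2/l
H(L) = -3 + 1/(-211 + L) (H(L) = -3 + 1/(L - 211) = -3 + 1/(-211 + L))
-12588 + H(E(T(2, -5))) = -12588 + (634 - 6/(-5))/(-211 + 2/(-5)) = -12588 + (634 - 6*(-1)/5)/(-211 + 2*(-⅕)) = -12588 + (634 - 3*(-⅖))/(-211 - ⅖) = -12588 + (634 + 6/5)/(-1057/5) = -12588 - 5/1057*3176/5 = -12588 - 3176/1057 = -13308692/1057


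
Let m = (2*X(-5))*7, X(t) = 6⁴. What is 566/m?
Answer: 283/9072 ≈ 0.031195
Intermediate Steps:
X(t) = 1296
m = 18144 (m = (2*1296)*7 = 2592*7 = 18144)
566/m = 566/18144 = 566*(1/18144) = 283/9072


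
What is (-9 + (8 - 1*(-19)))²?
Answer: 324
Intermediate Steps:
(-9 + (8 - 1*(-19)))² = (-9 + (8 + 19))² = (-9 + 27)² = 18² = 324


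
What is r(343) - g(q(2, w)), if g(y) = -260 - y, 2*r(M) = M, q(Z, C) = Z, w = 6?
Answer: 867/2 ≈ 433.50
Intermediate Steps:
r(M) = M/2
r(343) - g(q(2, w)) = (½)*343 - (-260 - 1*2) = 343/2 - (-260 - 2) = 343/2 - 1*(-262) = 343/2 + 262 = 867/2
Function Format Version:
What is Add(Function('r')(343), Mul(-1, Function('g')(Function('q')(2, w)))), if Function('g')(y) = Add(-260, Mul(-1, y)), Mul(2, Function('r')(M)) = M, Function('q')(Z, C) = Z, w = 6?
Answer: Rational(867, 2) ≈ 433.50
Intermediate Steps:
Function('r')(M) = Mul(Rational(1, 2), M)
Add(Function('r')(343), Mul(-1, Function('g')(Function('q')(2, w)))) = Add(Mul(Rational(1, 2), 343), Mul(-1, Add(-260, Mul(-1, 2)))) = Add(Rational(343, 2), Mul(-1, Add(-260, -2))) = Add(Rational(343, 2), Mul(-1, -262)) = Add(Rational(343, 2), 262) = Rational(867, 2)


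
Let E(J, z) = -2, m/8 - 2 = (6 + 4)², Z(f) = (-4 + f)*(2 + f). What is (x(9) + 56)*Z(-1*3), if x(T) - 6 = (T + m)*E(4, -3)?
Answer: -11116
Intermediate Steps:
m = 816 (m = 16 + 8*(6 + 4)² = 16 + 8*10² = 16 + 8*100 = 16 + 800 = 816)
x(T) = -1626 - 2*T (x(T) = 6 + (T + 816)*(-2) = 6 + (816 + T)*(-2) = 6 + (-1632 - 2*T) = -1626 - 2*T)
(x(9) + 56)*Z(-1*3) = ((-1626 - 2*9) + 56)*(-8 + (-1*3)² - (-2)*3) = ((-1626 - 18) + 56)*(-8 + (-3)² - 2*(-3)) = (-1644 + 56)*(-8 + 9 + 6) = -1588*7 = -11116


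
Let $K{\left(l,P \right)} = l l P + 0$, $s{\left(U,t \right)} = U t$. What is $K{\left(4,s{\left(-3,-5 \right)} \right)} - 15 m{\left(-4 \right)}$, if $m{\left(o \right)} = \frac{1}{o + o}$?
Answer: $\frac{1935}{8} \approx 241.88$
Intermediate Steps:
$m{\left(o \right)} = \frac{1}{2 o}$
$K{\left(l,P \right)} = P l^{2}$ ($K{\left(l,P \right)} = l^{2} P + 0 = P l^{2} + 0 = P l^{2}$)
$K{\left(4,s{\left(-3,-5 \right)} \right)} - 15 m{\left(-4 \right)} = \left(-3\right) \left(-5\right) 4^{2} - 15 \frac{1}{2 \left(-4\right)} = 15 \cdot 16 - 15 \cdot \frac{1}{2} \left(- \frac{1}{4}\right) = 240 - - \frac{15}{8} = 240 + \frac{15}{8} = \frac{1935}{8}$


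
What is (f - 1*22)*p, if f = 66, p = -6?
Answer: -264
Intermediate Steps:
(f - 1*22)*p = (66 - 1*22)*(-6) = (66 - 22)*(-6) = 44*(-6) = -264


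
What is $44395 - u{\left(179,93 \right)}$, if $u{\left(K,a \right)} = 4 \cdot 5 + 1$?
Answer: $44374$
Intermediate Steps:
$u{\left(K,a \right)} = 21$ ($u{\left(K,a \right)} = 20 + 1 = 21$)
$44395 - u{\left(179,93 \right)} = 44395 - 21 = 44374$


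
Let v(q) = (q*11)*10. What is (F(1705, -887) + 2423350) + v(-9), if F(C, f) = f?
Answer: 2421473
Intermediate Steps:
v(q) = 110*q (v(q) = (11*q)*10 = 110*q)
(F(1705, -887) + 2423350) + v(-9) = (-887 + 2423350) + 110*(-9) = 2422463 - 990 = 2421473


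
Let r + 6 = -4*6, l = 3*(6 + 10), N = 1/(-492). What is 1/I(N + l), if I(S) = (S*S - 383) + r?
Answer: 242064/457695793 ≈ 0.00052888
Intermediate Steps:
N = -1/492 ≈ -0.0020325
l = 48 (l = 3*16 = 48)
r = -30 (r = -6 - 4*6 = -6 - 24 = -30)
I(S) = -413 + S² (I(S) = (S*S - 383) - 30 = (S² - 383) - 30 = (-383 + S²) - 30 = -413 + S²)
1/I(N + l) = 1/(-413 + (-1/492 + 48)²) = 1/(-413 + (23615/492)²) = 1/(-413 + 557668225/242064) = 1/(457695793/242064) = 242064/457695793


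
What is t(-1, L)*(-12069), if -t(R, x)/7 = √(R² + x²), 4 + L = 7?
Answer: 84483*√10 ≈ 2.6716e+5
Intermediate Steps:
L = 3 (L = -4 + 7 = 3)
t(R, x) = -7*√(R² + x²)
t(-1, L)*(-12069) = -7*√((-1)² + 3²)*(-12069) = -7*√(1 + 9)*(-12069) = -7*√10*(-12069) = 84483*√10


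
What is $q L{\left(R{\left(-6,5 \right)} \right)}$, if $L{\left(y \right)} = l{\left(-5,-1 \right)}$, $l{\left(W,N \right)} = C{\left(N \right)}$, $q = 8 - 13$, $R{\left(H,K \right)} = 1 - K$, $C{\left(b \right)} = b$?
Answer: $5$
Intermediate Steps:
$q = -5$
$l{\left(W,N \right)} = N$
$L{\left(y \right)} = -1$
$q L{\left(R{\left(-6,5 \right)} \right)} = \left(-5\right) \left(-1\right) = 5$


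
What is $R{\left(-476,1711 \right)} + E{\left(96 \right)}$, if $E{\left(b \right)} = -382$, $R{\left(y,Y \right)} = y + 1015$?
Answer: $157$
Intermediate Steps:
$R{\left(y,Y \right)} = 1015 + y$
$R{\left(-476,1711 \right)} + E{\left(96 \right)} = \left(1015 - 476\right) - 382 = 539 - 382 = 157$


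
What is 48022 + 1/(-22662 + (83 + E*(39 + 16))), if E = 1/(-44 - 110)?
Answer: 15180282428/316111 ≈ 48022.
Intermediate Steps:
E = -1/154 (E = 1/(-154) = -1/154 ≈ -0.0064935)
48022 + 1/(-22662 + (83 + E*(39 + 16))) = 48022 + 1/(-22662 + (83 - (39 + 16)/154)) = 48022 + 1/(-22662 + (83 - 1/154*55)) = 48022 + 1/(-22662 + (83 - 5/14)) = 48022 + 1/(-22662 + 1157/14) = 48022 + 1/(-316111/14) = 48022 - 14/316111 = 15180282428/316111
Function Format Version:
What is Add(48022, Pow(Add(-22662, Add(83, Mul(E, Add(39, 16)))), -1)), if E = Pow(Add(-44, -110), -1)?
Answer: Rational(15180282428, 316111) ≈ 48022.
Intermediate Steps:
E = Rational(-1, 154) (E = Pow(-154, -1) = Rational(-1, 154) ≈ -0.0064935)
Add(48022, Pow(Add(-22662, Add(83, Mul(E, Add(39, 16)))), -1)) = Add(48022, Pow(Add(-22662, Add(83, Mul(Rational(-1, 154), Add(39, 16)))), -1)) = Add(48022, Pow(Add(-22662, Add(83, Mul(Rational(-1, 154), 55))), -1)) = Add(48022, Pow(Add(-22662, Add(83, Rational(-5, 14))), -1)) = Add(48022, Pow(Add(-22662, Rational(1157, 14)), -1)) = Add(48022, Pow(Rational(-316111, 14), -1)) = Add(48022, Rational(-14, 316111)) = Rational(15180282428, 316111)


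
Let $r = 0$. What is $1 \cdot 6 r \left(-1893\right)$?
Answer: $0$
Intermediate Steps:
$1 \cdot 6 r \left(-1893\right) = 1 \cdot 6 \cdot 0 \left(-1893\right) = 6 \cdot 0 \left(-1893\right) = 0 \left(-1893\right) = 0$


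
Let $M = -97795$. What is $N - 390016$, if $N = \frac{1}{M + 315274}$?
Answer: $- \frac{84820289663}{217479} \approx -3.9002 \cdot 10^{5}$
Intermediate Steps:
$N = \frac{1}{217479}$ ($N = \frac{1}{-97795 + 315274} = \frac{1}{217479} \approx 4.5981 \cdot 10^{-6}$)
$N - 390016 = \frac{1}{217479} - 390016 = - \frac{84820289663}{217479}$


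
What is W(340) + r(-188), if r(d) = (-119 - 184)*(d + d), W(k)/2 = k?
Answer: 114608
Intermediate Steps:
W(k) = 2*k
r(d) = -606*d
W(340) + r(-188) = 2*340 - 606*(-188) = 680 + 113928 = 114608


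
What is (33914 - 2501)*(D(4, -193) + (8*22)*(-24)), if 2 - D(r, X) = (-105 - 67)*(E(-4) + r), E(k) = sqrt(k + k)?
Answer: -111013542 + 10806072*I*sqrt(2) ≈ -1.1101e+8 + 1.5282e+7*I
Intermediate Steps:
E(k) = sqrt(2)*sqrt(k) (E(k) = sqrt(2*k) = sqrt(2)*sqrt(k))
D(r, X) = 2 + 172*r + 344*I*sqrt(2) (D(r, X) = 2 - (-105 - 67)*(sqrt(2)*sqrt(-4) + r) = 2 - (-172)*(sqrt(2)*(2*I) + r) = 2 - (-172)*(2*I*sqrt(2) + r) = 2 - (-172)*(r + 2*I*sqrt(2)) = 2 - (-172*r - 344*I*sqrt(2)) = 2 + (172*r + 344*I*sqrt(2)) = 2 + 172*r + 344*I*sqrt(2))
(33914 - 2501)*(D(4, -193) + (8*22)*(-24)) = (33914 - 2501)*((2 + 172*4 + 344*I*sqrt(2)) + (8*22)*(-24)) = 31413*((2 + 688 + 344*I*sqrt(2)) + 176*(-24)) = 31413*((690 + 344*I*sqrt(2)) - 4224) = 31413*(-3534 + 344*I*sqrt(2)) = -111013542 + 10806072*I*sqrt(2)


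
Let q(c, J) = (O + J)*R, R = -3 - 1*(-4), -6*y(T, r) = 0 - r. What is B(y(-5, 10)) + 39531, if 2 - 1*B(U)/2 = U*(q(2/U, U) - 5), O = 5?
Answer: 355765/9 ≈ 39529.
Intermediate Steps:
y(T, r) = r/6 (y(T, r) = -(0 - r)/6 = -(-1)*r/6 = r/6)
R = 1 (R = -3 + 4 = 1)
q(c, J) = 5 + J (q(c, J) = (5 + J)*1 = 5 + J)
B(U) = 4 - 2*U**2 (B(U) = 4 - 2*U*((5 + U) - 5) = 4 - 2*U*U = 4 - 2*U**2)
B(y(-5, 10)) + 39531 = (4 - 2*((1/6)*10)**2) + 39531 = (4 - 2*(5/3)**2) + 39531 = (4 - 2*25/9) + 39531 = (4 - 50/9) + 39531 = -14/9 + 39531 = 355765/9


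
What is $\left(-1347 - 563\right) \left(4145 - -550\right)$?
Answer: $-8967450$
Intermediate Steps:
$\left(-1347 - 563\right) \left(4145 - -550\right) = - 1910 \left(4145 + \left(-165 + 715\right)\right) = - 1910 \left(4145 + 550\right) = \left(-1910\right) 4695 = -8967450$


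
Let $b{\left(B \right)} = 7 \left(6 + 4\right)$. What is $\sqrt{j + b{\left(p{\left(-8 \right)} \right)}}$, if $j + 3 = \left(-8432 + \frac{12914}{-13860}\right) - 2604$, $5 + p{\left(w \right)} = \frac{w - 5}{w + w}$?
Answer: $\frac{i \sqrt{483773990}}{210} \approx 104.74 i$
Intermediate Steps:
$p{\left(w \right)} = -5 + \frac{-5 + w}{2 w}$ ($p{\left(w \right)} = -5 + \frac{w - 5}{w + w} = -5 + \frac{-5 + w}{2 w}$)
$b{\left(B \right)} = 70$ ($b{\left(B \right)} = 7 \cdot 10 = 70$)
$j = - \frac{6955157}{630}$ ($j = -3 - \left(11036 + \frac{587}{630}\right) = -3 + \left(\left(-8432 + 12914 \left(- \frac{1}{13860}\right)\right) - 2604\right) = -3 - \frac{6953267}{630} = - \frac{6955157}{630} \approx -11040.0$)
$\sqrt{j + b{\left(p{\left(-8 \right)} \right)}} = \sqrt{- \frac{6955157}{630} + 70} = \sqrt{- \frac{6911057}{630}} = \frac{i \sqrt{483773990}}{210}$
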